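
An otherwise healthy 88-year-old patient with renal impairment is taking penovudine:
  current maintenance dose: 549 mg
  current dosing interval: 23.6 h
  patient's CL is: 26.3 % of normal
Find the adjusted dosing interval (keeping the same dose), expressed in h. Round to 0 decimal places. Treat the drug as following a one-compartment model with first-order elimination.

To keep the same average steady-state level, dosing rate must scale with clearance.
CL ratio = 26.3 / 100 = 0.2630
New interval (same dose) = 23.6 / 0.2630 = 89.73 h

90 h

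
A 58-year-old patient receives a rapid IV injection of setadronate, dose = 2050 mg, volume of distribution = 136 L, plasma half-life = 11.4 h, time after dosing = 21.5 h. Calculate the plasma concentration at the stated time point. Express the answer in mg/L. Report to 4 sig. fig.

4.078 mg/L

C₀ = Dose / Vd = 2050 / 136 = 15.07 mg/L
k = ln2 / t½ = 0.693147 / 11.4 = 0.06080 h⁻¹
C = C₀ · e^(−k·t) = 15.07 × e^(−0.06080 × 21.5)
  = 15.07 × 0.2706 = 4.078 mg/L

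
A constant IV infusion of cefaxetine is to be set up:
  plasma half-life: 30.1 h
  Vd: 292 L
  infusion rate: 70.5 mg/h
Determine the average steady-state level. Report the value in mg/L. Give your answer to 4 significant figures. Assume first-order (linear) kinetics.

10.48 mg/L

k = ln2 / t½ = 0.693147 / 30.1 = 0.02303 h⁻¹
CL = k × Vd = 0.02303 × 292 = 6.725 L/h
At steady state Css = R₀ / CL = 70.5 / 6.725 = 10.48 mg/L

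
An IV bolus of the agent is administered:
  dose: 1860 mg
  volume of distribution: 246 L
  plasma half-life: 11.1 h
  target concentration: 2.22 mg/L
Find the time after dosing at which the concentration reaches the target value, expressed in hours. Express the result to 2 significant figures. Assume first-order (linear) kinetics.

C₀ = Dose / Vd = 1860 / 246 = 7.561 mg/L
k = ln2 / t½ = 0.693147 / 11.1 = 0.06245 h⁻¹
t = ln(C₀ / C) / k = ln(7.561 / 2.22) / 0.06245
  = ln(3.406) / 0.06245 = 1.226 / 0.06245 = 19.63 h

20 h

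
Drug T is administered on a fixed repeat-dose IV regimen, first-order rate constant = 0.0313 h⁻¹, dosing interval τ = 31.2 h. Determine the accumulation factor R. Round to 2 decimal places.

e^(−kτ) = e^(−0.03130 × 31.2) = 0.3766
Accumulation ratio R = 1 / (1 − e^(−kτ)) = 1 / (1 − 0.3766) = 1.604

1.60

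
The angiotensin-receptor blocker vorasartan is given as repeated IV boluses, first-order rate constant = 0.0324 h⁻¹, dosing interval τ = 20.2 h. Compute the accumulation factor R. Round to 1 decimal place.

2.1

e^(−kτ) = e^(−0.03240 × 20.2) = 0.5197
Accumulation ratio R = 1 / (1 − e^(−kτ)) = 1 / (1 − 0.5197) = 2.082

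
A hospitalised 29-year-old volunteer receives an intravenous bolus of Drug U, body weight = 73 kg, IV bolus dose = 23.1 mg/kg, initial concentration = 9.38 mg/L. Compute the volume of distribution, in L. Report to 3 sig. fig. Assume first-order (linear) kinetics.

Dose = 23.1 × 73 = 1686 mg
Vd = Dose / C₀ = 1686 / 9.38 = 179.7 L

180 L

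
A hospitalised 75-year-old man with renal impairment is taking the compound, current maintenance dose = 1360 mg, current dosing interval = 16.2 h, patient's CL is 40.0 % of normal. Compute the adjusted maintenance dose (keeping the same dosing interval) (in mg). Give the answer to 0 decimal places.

To keep the same average steady-state level, dosing rate must scale with clearance.
CL ratio = 40.0 / 100 = 0.4000
New dose (same interval) = 1360 × 0.4000 = 544.0 mg

544 mg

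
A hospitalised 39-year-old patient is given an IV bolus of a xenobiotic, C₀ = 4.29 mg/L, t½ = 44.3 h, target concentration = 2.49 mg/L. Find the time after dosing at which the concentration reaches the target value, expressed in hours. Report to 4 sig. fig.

34.77 h

k = ln2 / t½ = 0.693147 / 44.3 = 0.01565 h⁻¹
t = ln(C₀ / C) / k = ln(4.290 / 2.49) / 0.01565
  = ln(1.723) / 0.01565 = 0.5441 / 0.01565 = 34.77 h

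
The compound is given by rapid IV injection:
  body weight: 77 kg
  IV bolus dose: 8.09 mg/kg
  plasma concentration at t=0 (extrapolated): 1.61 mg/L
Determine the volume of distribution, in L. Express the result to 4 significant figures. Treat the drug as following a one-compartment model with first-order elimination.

386.9 L

Dose = 8.09 × 77 = 622.9 mg
Vd = Dose / C₀ = 622.9 / 1.61 = 386.9 L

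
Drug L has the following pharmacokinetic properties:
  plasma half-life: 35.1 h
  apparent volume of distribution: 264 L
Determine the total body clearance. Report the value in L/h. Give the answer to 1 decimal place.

k = ln2 / t½ = 0.693147 / 35.1 = 0.01975 h⁻¹
CL = k × Vd = 0.01975 × 264 = 5.214 L/h

5.2 L/h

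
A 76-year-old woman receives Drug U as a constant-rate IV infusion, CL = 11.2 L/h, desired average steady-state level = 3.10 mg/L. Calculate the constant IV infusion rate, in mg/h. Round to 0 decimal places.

35 mg/h

At steady state, infusion rate R₀ = Css × CL = 3.10 × 11.20 = 34.72 mg/h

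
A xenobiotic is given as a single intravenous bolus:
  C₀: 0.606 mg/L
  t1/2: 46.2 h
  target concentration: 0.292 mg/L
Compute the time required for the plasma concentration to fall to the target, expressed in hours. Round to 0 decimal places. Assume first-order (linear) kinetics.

49 h

k = ln2 / t½ = 0.693147 / 46.2 = 0.01500 h⁻¹
t = ln(C₀ / C) / k = ln(0.6060 / 0.292) / 0.01500
  = ln(2.075) / 0.01500 = 0.7300 / 0.01500 = 48.67 h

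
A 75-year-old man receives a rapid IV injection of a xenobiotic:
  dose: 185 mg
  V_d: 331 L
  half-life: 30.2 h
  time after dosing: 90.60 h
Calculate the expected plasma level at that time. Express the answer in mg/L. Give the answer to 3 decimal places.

0.070 mg/L

C₀ = Dose / Vd = 185.0 / 331 = 0.5589 mg/L
k = ln2 / t½ = 0.693147 / 30.2 = 0.02295 h⁻¹
t / t½ = 90.60 / 30.2 = 3 half-lives
C = C₀ × (1/2)^3 = 0.5589 × 0.1250 = 0.06986 mg/L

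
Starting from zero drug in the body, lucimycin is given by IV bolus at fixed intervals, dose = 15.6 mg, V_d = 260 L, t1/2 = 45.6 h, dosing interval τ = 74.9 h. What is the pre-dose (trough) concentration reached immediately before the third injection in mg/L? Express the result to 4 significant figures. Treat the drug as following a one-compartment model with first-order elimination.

C₀ per dose = Dose / Vd = 15.6 / 260 = 0.06000 mg/L
k = ln2 / t½ = 0.693147 / 45.6 = 0.01520 h⁻¹
Fraction remaining after one interval: r = e^(−kτ) = e^(−0.01520 × 74.9) = 0.3203
Before dose 3, 2 doses have been given (aged 1τ, 2τ).
C_trough = C₀ × (r + r²) = 0.06000 × (0.3203 + 0.1026) = 0.02537 mg/L

0.02537 mg/L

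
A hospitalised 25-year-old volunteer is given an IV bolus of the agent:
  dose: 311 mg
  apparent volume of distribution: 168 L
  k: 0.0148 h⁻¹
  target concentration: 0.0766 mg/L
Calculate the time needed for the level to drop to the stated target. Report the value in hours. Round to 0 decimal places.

215 h

C₀ = Dose / Vd = 311.0 / 168 = 1.851 mg/L
t = ln(C₀ / C) / k = ln(1.851 / 0.0766) / 0.01480
  = ln(24.16) / 0.01480 = 3.185 / 0.01480 = 215.2 h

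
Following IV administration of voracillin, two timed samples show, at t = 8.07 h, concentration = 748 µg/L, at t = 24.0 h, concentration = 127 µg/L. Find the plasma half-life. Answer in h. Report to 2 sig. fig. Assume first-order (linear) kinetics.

6.2 h

k = ln(C₁/C₂) / (t₂ − t₁) = ln(748/127) / (24.0 − 8.07)
  = 1.773 / 15.93 = 0.1113 h⁻¹
t½ = ln2 / k = 0.693147 / 0.1113 = 6.228 h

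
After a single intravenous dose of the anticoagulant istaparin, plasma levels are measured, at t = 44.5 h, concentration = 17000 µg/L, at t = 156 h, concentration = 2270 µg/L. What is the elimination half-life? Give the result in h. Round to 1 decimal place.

k = ln(C₁/C₂) / (t₂ − t₁) = ln(17000/2270) / (156 − 44.5)
  = 2.013 / 111.5 = 0.01805 h⁻¹
t½ = ln2 / k = 0.693147 / 0.01805 = 38.40 h

38.4 h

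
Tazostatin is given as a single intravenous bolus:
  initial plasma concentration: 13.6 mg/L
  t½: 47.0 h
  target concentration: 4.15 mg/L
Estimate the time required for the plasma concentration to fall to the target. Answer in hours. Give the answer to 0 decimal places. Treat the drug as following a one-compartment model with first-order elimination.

k = ln2 / t½ = 0.693147 / 47.0 = 0.01475 h⁻¹
t = ln(C₀ / C) / k = ln(13.60 / 4.15) / 0.01475
  = ln(3.277) / 0.01475 = 1.187 / 0.01475 = 80.47 h

80 h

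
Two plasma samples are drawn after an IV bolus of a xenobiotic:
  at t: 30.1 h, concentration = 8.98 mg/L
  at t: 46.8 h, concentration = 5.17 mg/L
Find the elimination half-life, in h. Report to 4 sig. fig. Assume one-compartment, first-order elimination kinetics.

20.97 h

k = ln(C₁/C₂) / (t₂ − t₁) = ln(8.98/5.17) / (46.8 − 30.1)
  = 0.5521 / 16.70 = 0.03306 h⁻¹
t½ = ln2 / k = 0.693147 / 0.03306 = 20.97 h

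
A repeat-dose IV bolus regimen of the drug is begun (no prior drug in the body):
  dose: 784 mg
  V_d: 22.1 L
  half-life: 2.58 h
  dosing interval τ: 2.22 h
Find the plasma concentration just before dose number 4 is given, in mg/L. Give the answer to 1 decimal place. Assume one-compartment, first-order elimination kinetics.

C₀ per dose = Dose / Vd = 784 / 22.1 = 35.48 mg/L
k = ln2 / t½ = 0.693147 / 2.58 = 0.2687 h⁻¹
Fraction remaining after one interval: r = e^(−kτ) = e^(−0.2687 × 2.22) = 0.5507
Before dose 4, 3 doses have been given (aged 1τ, 2τ, 3τ).
C_trough = C₀ × (r + r² + … + r^3) = C₀ × r(1−r^3)/(1−r)
        = 35.48 × 0.5507 × (1 − 0.1670) / (1 − 0.5507) = 36.22 mg/L

36.2 mg/L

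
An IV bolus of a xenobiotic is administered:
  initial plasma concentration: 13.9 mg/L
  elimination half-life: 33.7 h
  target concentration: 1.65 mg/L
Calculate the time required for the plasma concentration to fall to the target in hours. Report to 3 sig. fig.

104 h

k = ln2 / t½ = 0.693147 / 33.7 = 0.02057 h⁻¹
t = ln(C₀ / C) / k = ln(13.90 / 1.65) / 0.02057
  = ln(8.424) / 0.02057 = 2.131 / 0.02057 = 103.6 h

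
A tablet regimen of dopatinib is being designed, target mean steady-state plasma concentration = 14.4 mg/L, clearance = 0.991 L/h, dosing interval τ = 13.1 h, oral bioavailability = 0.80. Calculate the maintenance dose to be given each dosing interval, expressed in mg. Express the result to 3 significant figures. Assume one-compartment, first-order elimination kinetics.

234 mg

At steady state, F × (Dose/τ) = Css × CL.
Dose = Css × CL × τ / F = 14.4 × 0.9910 × 13.1 / 0.80 = 233.7 mg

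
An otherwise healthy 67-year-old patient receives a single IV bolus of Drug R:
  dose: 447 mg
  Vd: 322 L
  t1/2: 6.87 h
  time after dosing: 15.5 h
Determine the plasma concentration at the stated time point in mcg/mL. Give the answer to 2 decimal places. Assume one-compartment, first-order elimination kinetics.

0.29 mcg/mL

C₀ = Dose / Vd = 447.0 / 322 = 1.388 mg/L
k = ln2 / t½ = 0.693147 / 6.87 = 0.1009 h⁻¹
C = C₀ · e^(−k·t) = 1.388 × e^(−0.1009 × 15.5)
  = 1.388 × 0.2093 = 0.2905 mg/L
(0.2905 mg/L = 0.2905 mcg/mL)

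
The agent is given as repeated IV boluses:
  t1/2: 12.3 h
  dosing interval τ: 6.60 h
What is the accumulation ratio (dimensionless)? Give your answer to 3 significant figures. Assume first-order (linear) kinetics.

k = ln2 / t½ = 0.693147 / 12.3 = 0.05635 h⁻¹
e^(−kτ) = e^(−0.05635 × 6.60) = 0.6894
Accumulation ratio R = 1 / (1 − e^(−kτ)) = 1 / (1 − 0.6894) = 3.220

3.22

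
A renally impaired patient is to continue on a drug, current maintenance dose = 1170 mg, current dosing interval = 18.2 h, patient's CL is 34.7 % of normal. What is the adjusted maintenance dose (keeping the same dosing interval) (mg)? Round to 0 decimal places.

406 mg

To keep the same average steady-state level, dosing rate must scale with clearance.
CL ratio = 34.7 / 100 = 0.3470
New dose (same interval) = 1170 × 0.3470 = 406.0 mg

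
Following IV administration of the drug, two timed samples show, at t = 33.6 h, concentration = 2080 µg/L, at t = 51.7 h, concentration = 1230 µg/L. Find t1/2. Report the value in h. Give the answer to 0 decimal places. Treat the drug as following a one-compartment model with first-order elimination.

k = ln(C₁/C₂) / (t₂ − t₁) = ln(2080/1230) / (51.7 − 33.6)
  = 0.5254 / 18.10 = 0.02903 h⁻¹
t½ = ln2 / k = 0.693147 / 0.02903 = 23.88 h

24 h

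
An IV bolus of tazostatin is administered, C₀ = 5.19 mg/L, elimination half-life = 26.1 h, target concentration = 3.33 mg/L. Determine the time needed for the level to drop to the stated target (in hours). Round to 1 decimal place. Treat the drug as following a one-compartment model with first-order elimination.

k = ln2 / t½ = 0.693147 / 26.1 = 0.02656 h⁻¹
t = ln(C₀ / C) / k = ln(5.190 / 3.33) / 0.02656
  = ln(1.559) / 0.02656 = 0.4440 / 0.02656 = 16.72 h

16.7 h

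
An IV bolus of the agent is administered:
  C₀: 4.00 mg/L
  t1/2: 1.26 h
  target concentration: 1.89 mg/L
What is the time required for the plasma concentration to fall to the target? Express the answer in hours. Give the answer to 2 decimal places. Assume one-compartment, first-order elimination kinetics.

1.36 h

k = ln2 / t½ = 0.693147 / 1.26 = 0.5501 h⁻¹
t = ln(C₀ / C) / k = ln(4.000 / 1.89) / 0.5501
  = ln(2.116) / 0.5501 = 0.7495 / 0.5501 = 1.362 h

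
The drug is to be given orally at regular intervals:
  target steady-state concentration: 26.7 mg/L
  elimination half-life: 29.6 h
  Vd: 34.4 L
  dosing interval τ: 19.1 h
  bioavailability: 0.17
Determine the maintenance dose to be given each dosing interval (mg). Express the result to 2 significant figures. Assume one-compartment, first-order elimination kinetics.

k = ln2 / t½ = 0.693147 / 29.6 = 0.02342 h⁻¹
CL = k × Vd = 0.02342 × 34.4 = 0.8056 L/h
At steady state, F × (Dose/τ) = Css × CL.
Dose = Css × CL × τ / F = 26.7 × 0.8056 × 19.1 / 0.17 = 2417 mg

2400 mg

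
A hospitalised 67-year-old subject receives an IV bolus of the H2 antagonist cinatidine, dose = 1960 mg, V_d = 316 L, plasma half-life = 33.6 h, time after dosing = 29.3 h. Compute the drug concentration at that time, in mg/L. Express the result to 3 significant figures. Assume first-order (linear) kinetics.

C₀ = Dose / Vd = 1960 / 316 = 6.203 mg/L
k = ln2 / t½ = 0.693147 / 33.6 = 0.02063 h⁻¹
C = C₀ · e^(−k·t) = 6.203 × e^(−0.02063 × 29.3)
  = 6.203 × 0.5464 = 3.389 mg/L

3.39 mg/L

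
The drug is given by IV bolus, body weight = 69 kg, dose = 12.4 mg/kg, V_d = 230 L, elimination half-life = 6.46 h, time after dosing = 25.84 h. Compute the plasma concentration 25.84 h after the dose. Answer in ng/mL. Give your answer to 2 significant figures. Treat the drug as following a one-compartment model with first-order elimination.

Total dose = 12.4 × 69 = 855.6 mg
C₀ = Dose / Vd = 855.6 / 230 = 3.720 mg/L
k = ln2 / t½ = 0.693147 / 6.46 = 0.1073 h⁻¹
t / t½ = 25.84 / 6.46 = 4 half-lives
C = C₀ × (1/2)^4 = 3.720 × 0.06250 = 0.2325 mg/L
Convert: 0.2325 mg/L × 1000 = 232.5 ng/mL

230 ng/mL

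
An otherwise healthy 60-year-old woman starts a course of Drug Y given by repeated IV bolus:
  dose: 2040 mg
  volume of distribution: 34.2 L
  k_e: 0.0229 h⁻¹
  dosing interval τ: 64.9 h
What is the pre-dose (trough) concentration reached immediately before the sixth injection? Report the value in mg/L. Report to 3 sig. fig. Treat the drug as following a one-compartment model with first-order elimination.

C₀ per dose = Dose / Vd = 2040 / 34.2 = 59.65 mg/L
Fraction remaining after one interval: r = e^(−kτ) = e^(−0.02290 × 64.9) = 0.2262
Before dose 6, 5 doses have been given (aged 1τ, 2τ, 3τ, 4τ, 5τ).
C_trough = C₀ × (r + r² + … + r^5) = C₀ × r(1−r^5)/(1−r)
        = 59.65 × 0.2262 × (1 − 0.0005922) / (1 − 0.2262) = 17.43 mg/L

17.4 mg/L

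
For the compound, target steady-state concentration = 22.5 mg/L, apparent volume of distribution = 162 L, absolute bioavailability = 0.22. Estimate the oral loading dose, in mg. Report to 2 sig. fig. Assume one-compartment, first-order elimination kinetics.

17000 mg

LD = Css × Vd / F = 22.5 × 162 / 0.22 = 16570 mg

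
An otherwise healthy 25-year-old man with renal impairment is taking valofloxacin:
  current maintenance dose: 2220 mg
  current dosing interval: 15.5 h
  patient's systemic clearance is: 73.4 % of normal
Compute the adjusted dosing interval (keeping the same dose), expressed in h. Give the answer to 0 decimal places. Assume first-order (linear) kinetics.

21 h

To keep the same average steady-state level, dosing rate must scale with clearance.
CL ratio = 73.4 / 100 = 0.7340
New interval (same dose) = 15.5 / 0.7340 = 21.12 h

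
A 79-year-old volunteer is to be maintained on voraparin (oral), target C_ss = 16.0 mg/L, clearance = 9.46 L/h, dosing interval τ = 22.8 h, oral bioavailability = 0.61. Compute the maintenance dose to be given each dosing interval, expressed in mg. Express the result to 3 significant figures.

At steady state, F × (Dose/τ) = Css × CL.
Dose = Css × CL × τ / F = 16.0 × 9.460 × 22.8 / 0.61 = 5657 mg

5660 mg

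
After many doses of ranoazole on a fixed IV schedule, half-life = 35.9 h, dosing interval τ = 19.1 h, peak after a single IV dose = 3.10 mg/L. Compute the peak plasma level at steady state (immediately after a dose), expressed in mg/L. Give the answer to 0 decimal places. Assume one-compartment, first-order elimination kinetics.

10 mg/L

k = ln2 / t½ = 0.693147 / 35.9 = 0.01931 h⁻¹
e^(−kτ) = e^(−0.01931 × 19.1) = 0.6915
Accumulation ratio R = 1 / (1 − e^(−kτ)) = 1 / (1 − 0.6915) = 3.241
Steady-state peak = C₀ × R = 3.10 × 3.241 = 10.05 mg/L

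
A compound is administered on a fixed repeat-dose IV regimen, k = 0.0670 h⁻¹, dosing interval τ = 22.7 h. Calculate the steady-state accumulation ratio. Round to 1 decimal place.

1.3

e^(−kτ) = e^(−0.06700 × 22.7) = 0.2185
Accumulation ratio R = 1 / (1 − e^(−kτ)) = 1 / (1 − 0.2185) = 1.280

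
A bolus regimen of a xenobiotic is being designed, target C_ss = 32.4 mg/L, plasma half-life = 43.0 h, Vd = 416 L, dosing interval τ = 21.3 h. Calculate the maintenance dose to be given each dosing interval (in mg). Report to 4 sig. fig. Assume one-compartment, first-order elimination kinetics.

k = ln2 / t½ = 0.693147 / 43.0 = 0.01612 h⁻¹
CL = k × Vd = 0.01612 × 416 = 6.706 L/h
At steady state, Dose/τ = Css × CL.
Dose = Css × CL × τ = 32.4 × 6.706 × 21.3 = 4628 mg

4628 mg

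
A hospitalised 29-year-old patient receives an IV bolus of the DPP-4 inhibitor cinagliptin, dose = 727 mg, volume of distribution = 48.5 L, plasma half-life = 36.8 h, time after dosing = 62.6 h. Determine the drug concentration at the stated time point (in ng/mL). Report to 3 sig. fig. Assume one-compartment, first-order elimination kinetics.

4610 ng/mL

C₀ = Dose / Vd = 727.0 / 48.5 = 14.99 mg/L
k = ln2 / t½ = 0.693147 / 36.8 = 0.01884 h⁻¹
C = C₀ · e^(−k·t) = 14.99 × e^(−0.01884 × 62.6)
  = 14.99 × 0.3075 = 4.609 mg/L
Convert: 4.609 mg/L × 1000 = 4609 ng/mL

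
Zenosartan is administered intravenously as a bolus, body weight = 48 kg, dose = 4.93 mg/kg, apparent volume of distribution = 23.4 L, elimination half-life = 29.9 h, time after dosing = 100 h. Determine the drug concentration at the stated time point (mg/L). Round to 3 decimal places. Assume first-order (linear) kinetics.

0.996 mg/L

Total dose = 4.93 × 48 = 236.6 mg
C₀ = Dose / Vd = 236.6 / 23.4 = 10.11 mg/L
k = ln2 / t½ = 0.693147 / 29.9 = 0.02318 h⁻¹
C = C₀ · e^(−k·t) = 10.11 × e^(−0.02318 × 100)
  = 10.11 × 0.09847 = 0.9955 mg/L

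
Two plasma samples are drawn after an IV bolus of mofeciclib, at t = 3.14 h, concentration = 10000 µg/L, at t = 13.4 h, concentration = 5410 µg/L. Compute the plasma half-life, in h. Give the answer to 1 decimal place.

11.6 h

k = ln(C₁/C₂) / (t₂ − t₁) = ln(10000/5410) / (13.4 − 3.14)
  = 0.6143 / 10.26 = 0.05987 h⁻¹
t½ = ln2 / k = 0.693147 / 0.05987 = 11.58 h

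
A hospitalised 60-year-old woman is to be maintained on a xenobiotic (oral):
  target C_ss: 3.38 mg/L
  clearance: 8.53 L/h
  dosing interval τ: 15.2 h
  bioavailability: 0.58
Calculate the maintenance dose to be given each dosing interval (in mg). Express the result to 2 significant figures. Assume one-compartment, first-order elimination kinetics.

At steady state, F × (Dose/τ) = Css × CL.
Dose = Css × CL × τ / F = 3.38 × 8.530 × 15.2 / 0.58 = 755.6 mg

760 mg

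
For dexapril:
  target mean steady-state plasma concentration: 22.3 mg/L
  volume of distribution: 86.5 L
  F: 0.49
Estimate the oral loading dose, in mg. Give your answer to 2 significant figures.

LD = Css × Vd / F = 22.3 × 86.5 / 0.49 = 3937 mg

3900 mg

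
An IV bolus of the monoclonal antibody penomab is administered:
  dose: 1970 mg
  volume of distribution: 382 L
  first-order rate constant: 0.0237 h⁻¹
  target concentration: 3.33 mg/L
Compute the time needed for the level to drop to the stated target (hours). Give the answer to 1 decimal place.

18.5 h

C₀ = Dose / Vd = 1970 / 382 = 5.157 mg/L
t = ln(C₀ / C) / k = ln(5.157 / 3.33) / 0.02370
  = ln(1.549) / 0.02370 = 0.4376 / 0.02370 = 18.46 h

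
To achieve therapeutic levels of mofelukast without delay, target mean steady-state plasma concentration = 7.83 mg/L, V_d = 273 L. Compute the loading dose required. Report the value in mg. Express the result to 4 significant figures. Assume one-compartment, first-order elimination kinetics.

2138 mg

LD = Css × Vd = 7.83 × 273 = 2138 mg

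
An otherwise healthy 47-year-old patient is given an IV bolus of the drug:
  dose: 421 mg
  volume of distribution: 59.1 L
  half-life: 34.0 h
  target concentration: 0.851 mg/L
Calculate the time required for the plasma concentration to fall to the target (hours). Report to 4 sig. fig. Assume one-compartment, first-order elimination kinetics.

C₀ = Dose / Vd = 421.0 / 59.1 = 7.124 mg/L
k = ln2 / t½ = 0.693147 / 34.0 = 0.02039 h⁻¹
t = ln(C₀ / C) / k = ln(7.124 / 0.851) / 0.02039
  = ln(8.371) / 0.02039 = 2.125 / 0.02039 = 104.2 h

104.2 h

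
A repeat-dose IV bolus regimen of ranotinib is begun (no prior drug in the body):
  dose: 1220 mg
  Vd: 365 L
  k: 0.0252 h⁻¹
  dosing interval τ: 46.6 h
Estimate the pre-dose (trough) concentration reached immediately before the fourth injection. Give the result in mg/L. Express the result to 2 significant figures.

C₀ per dose = Dose / Vd = 1220 / 365 = 3.342 mg/L
Fraction remaining after one interval: r = e^(−kτ) = e^(−0.02520 × 46.6) = 0.3090
Before dose 4, 3 doses have been given (aged 1τ, 2τ, 3τ).
C_trough = C₀ × (r + r² + … + r^3) = C₀ × r(1−r^3)/(1−r)
        = 3.342 × 0.3090 × (1 − 0.02950) / (1 − 0.3090) = 1.450 mg/L

1.5 mg/L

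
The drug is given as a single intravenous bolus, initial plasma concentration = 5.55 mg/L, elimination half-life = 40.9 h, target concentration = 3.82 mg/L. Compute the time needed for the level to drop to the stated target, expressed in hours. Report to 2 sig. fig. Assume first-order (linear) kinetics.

22 h

k = ln2 / t½ = 0.693147 / 40.9 = 0.01695 h⁻¹
t = ln(C₀ / C) / k = ln(5.550 / 3.82) / 0.01695
  = ln(1.453) / 0.01695 = 0.3736 / 0.01695 = 22.04 h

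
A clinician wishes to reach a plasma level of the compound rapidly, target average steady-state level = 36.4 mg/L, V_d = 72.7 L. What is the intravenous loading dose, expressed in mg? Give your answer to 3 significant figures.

2650 mg

LD = Css × Vd = 36.4 × 72.7 = 2646 mg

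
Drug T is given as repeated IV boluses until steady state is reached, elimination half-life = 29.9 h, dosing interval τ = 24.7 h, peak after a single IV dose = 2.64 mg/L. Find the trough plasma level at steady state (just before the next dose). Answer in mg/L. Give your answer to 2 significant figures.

k = ln2 / t½ = 0.693147 / 29.9 = 0.02318 h⁻¹
e^(−kτ) = e^(−0.02318 × 24.7) = 0.5641
Accumulation ratio R = 1 / (1 − e^(−kτ)) = 1 / (1 − 0.5641) = 2.294
Steady-state trough = C₀ × R × e^(−kτ) = 2.64 × 2.294 × 0.5641 = 3.416 mg/L

3.4 mg/L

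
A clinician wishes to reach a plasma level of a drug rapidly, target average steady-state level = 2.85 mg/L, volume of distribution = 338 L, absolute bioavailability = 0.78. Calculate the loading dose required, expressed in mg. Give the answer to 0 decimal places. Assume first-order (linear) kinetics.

LD = Css × Vd / F = 2.85 × 338 / 0.78 = 1235 mg

1235 mg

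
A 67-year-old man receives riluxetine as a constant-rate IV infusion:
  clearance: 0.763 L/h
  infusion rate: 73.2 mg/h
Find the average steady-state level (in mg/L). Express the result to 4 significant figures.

At steady state Css = R₀ / CL = 73.2 / 0.7630 = 95.94 mg/L

95.94 mg/L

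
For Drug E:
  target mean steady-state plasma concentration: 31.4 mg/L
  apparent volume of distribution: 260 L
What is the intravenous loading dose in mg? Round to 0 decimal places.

LD = Css × Vd = 31.4 × 260 = 8164 mg

8164 mg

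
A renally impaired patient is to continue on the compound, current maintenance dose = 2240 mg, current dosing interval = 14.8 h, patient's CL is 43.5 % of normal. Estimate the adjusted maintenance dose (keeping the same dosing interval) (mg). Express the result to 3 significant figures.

974 mg

To keep the same average steady-state level, dosing rate must scale with clearance.
CL ratio = 43.5 / 100 = 0.4350
New dose (same interval) = 2240 × 0.4350 = 974.4 mg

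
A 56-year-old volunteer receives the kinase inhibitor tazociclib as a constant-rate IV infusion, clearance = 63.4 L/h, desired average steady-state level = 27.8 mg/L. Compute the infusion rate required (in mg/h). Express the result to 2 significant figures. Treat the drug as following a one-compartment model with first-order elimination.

At steady state, infusion rate R₀ = Css × CL = 27.8 × 63.40 = 1763 mg/h

1800 mg/h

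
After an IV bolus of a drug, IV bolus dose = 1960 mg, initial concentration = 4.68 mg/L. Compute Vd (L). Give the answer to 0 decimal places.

Vd = Dose / C₀ = 1960 / 4.68 = 418.8 L

419 L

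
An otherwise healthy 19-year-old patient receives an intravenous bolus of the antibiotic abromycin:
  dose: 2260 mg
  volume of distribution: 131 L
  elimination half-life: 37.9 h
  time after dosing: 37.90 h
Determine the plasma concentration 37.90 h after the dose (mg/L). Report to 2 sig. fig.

8.6 mg/L

C₀ = Dose / Vd = 2260 / 131 = 17.25 mg/L
k = ln2 / t½ = 0.693147 / 37.9 = 0.01829 h⁻¹
t / t½ = 37.90 / 37.9 = 1 half-lives
C = C₀ × (1/2)^1 = 17.25 × 0.5000 = 8.625 mg/L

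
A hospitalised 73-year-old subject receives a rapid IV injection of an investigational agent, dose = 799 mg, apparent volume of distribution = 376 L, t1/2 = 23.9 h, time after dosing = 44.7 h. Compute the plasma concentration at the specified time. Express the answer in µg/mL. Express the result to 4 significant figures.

C₀ = Dose / Vd = 799.0 / 376 = 2.125 mg/L
k = ln2 / t½ = 0.693147 / 23.9 = 0.02900 h⁻¹
C = C₀ · e^(−k·t) = 2.125 × e^(−0.02900 × 44.7)
  = 2.125 × 0.2735 = 0.5812 mg/L
(0.5812 mg/L = 0.5812 µg/mL)

0.5812 µg/mL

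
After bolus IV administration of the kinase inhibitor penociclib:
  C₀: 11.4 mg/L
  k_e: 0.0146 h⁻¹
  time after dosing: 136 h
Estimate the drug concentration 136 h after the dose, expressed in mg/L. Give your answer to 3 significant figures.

C = C₀ · e^(−k·t) = 11.40 × e^(−0.01460 × 136)
  = 11.40 × 0.1373 = 1.565 mg/L

1.57 mg/L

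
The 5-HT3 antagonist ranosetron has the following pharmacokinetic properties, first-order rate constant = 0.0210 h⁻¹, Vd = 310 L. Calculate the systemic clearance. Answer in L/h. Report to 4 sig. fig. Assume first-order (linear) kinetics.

CL = k × Vd = 0.0210 × 310 = 6.510 L/h

6.510 L/h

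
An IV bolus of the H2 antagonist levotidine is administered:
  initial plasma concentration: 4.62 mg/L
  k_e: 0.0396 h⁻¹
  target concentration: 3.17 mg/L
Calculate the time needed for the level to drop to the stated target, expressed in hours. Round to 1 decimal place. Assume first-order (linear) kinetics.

t = ln(C₀ / C) / k = ln(4.620 / 3.17) / 0.03960
  = ln(1.457) / 0.03960 = 0.3764 / 0.03960 = 9.505 h

9.5 h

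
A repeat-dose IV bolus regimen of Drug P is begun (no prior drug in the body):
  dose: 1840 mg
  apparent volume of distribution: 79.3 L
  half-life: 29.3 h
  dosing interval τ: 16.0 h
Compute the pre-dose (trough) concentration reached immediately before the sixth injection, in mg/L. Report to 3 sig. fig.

42.8 mg/L

C₀ per dose = Dose / Vd = 1840 / 79.3 = 23.20 mg/L
k = ln2 / t½ = 0.693147 / 29.3 = 0.02366 h⁻¹
Fraction remaining after one interval: r = e^(−kτ) = e^(−0.02366 × 16.0) = 0.6848
Before dose 6, 5 doses have been given (aged 1τ, 2τ, 3τ, 4τ, 5τ).
C_trough = C₀ × (r + r² + … + r^5) = C₀ × r(1−r^5)/(1−r)
        = 23.20 × 0.6848 × (1 − 0.1506) / (1 − 0.6848) = 42.81 mg/L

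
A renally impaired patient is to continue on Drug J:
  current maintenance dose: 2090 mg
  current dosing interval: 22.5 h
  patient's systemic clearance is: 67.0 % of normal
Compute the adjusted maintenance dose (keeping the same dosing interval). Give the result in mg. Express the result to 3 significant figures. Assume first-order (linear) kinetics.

To keep the same average steady-state level, dosing rate must scale with clearance.
CL ratio = 67.0 / 100 = 0.6700
New dose (same interval) = 2090 × 0.6700 = 1400 mg

1400 mg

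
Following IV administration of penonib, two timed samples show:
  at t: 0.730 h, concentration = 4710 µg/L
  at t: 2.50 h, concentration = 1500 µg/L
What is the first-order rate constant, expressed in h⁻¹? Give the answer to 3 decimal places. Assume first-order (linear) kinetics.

k = ln(C₁/C₂) / (t₂ − t₁) = ln(4710/1500) / (2.50 − 0.730)
  = 1.144 / 1.770 = 0.6463 h⁻¹

0.646 h⁻¹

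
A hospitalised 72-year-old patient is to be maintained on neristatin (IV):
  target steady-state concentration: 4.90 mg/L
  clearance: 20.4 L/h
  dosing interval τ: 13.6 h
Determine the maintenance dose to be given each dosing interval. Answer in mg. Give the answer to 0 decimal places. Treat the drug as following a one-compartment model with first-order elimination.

1359 mg

At steady state, Dose/τ = Css × CL.
Dose = Css × CL × τ = 4.90 × 20.40 × 13.6 = 1359 mg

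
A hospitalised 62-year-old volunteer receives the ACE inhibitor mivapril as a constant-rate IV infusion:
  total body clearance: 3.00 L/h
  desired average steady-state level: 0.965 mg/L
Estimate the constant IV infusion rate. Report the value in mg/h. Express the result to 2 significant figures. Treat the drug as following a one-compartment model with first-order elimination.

2.9 mg/h

At steady state, infusion rate R₀ = Css × CL = 0.965 × 3.000 = 2.895 mg/h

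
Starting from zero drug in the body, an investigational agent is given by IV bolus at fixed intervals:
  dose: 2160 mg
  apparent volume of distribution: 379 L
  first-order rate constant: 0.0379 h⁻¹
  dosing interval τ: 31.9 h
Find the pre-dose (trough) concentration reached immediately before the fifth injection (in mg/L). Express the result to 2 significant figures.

C₀ per dose = Dose / Vd = 2160 / 379 = 5.699 mg/L
Fraction remaining after one interval: r = e^(−kτ) = e^(−0.03790 × 31.9) = 0.2985
Before dose 5, 4 doses have been given (aged 1τ, 2τ, 3τ, 4τ).
C_trough = C₀ × (r + r² + … + r^4) = C₀ × r(1−r^4)/(1−r)
        = 5.699 × 0.2985 × (1 − 0.007939) / (1 − 0.2985) = 2.406 mg/L

2.4 mg/L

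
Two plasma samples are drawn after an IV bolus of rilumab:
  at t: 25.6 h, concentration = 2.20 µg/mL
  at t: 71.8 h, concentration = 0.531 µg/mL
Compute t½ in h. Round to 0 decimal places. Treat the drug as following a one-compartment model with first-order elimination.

23 h

k = ln(C₁/C₂) / (t₂ − t₁) = ln(2.20/0.531) / (71.8 − 25.6)
  = 1.421 / 46.20 = 0.03076 h⁻¹
t½ = ln2 / k = 0.693147 / 0.03076 = 22.53 h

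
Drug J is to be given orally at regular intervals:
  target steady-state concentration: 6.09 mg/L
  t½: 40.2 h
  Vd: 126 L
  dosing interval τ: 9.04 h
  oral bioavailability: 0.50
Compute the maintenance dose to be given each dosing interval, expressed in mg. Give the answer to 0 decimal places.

239 mg

k = ln2 / t½ = 0.693147 / 40.2 = 0.01724 h⁻¹
CL = k × Vd = 0.01724 × 126 = 2.172 L/h
At steady state, F × (Dose/τ) = Css × CL.
Dose = Css × CL × τ / F = 6.09 × 2.172 × 9.04 / 0.50 = 239.2 mg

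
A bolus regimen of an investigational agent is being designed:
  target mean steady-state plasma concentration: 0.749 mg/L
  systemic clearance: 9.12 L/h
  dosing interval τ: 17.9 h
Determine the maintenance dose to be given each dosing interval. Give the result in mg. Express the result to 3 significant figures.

122 mg

At steady state, Dose/τ = Css × CL.
Dose = Css × CL × τ = 0.749 × 9.120 × 17.9 = 122.3 mg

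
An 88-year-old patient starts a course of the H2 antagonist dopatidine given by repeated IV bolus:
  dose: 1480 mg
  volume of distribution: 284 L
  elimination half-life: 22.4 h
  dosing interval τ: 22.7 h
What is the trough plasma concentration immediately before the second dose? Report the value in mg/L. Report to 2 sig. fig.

C₀ per dose = Dose / Vd = 1480 / 284 = 5.211 mg/L
k = ln2 / t½ = 0.693147 / 22.4 = 0.03094 h⁻¹
Fraction remaining after one interval: r = e^(−kτ) = e^(−0.03094 × 22.7) = 0.4954
Before dose 2, 1 dose has been given (aged 1τ).
C_trough = C₀ × r = 5.211 × 0.4954 = 2.582 mg/L

2.6 mg/L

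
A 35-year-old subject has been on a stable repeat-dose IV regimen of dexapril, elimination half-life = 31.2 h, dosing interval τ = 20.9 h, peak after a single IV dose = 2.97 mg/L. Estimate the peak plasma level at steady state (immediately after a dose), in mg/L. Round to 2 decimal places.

k = ln2 / t½ = 0.693147 / 31.2 = 0.02222 h⁻¹
e^(−kτ) = e^(−0.02222 × 20.9) = 0.6285
Accumulation ratio R = 1 / (1 − e^(−kτ)) = 1 / (1 − 0.6285) = 2.692
Steady-state peak = C₀ × R = 2.97 × 2.692 = 7.995 mg/L

8.00 mg/L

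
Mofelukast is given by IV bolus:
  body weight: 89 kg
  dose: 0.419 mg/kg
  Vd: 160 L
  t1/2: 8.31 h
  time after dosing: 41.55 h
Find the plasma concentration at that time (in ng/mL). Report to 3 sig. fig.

Total dose = 0.419 × 89 = 37.29 mg
C₀ = Dose / Vd = 37.29 / 160 = 0.2331 mg/L
k = ln2 / t½ = 0.693147 / 8.31 = 0.08341 h⁻¹
t / t½ = 41.55 / 8.31 = 5 half-lives
C = C₀ × (1/2)^5 = 0.2331 × 0.03125 = 0.007284 mg/L
Convert: 0.007284 mg/L × 1000 = 7.284 ng/mL

7.28 ng/mL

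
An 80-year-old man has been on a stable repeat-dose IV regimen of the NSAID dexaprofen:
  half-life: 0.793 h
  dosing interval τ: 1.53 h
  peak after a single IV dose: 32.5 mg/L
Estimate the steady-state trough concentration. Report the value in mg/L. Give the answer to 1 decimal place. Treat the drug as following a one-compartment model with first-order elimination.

k = ln2 / t½ = 0.693147 / 0.793 = 0.8741 h⁻¹
e^(−kτ) = e^(−0.8741 × 1.53) = 0.2625
Accumulation ratio R = 1 / (1 − e^(−kτ)) = 1 / (1 − 0.2625) = 1.356
Steady-state trough = C₀ × R × e^(−kτ) = 32.5 × 1.356 × 0.2625 = 11.57 mg/L

11.6 mg/L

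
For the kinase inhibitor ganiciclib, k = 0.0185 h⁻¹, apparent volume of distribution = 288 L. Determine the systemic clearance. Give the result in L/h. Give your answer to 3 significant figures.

5.33 L/h

CL = k × Vd = 0.0185 × 288 = 5.328 L/h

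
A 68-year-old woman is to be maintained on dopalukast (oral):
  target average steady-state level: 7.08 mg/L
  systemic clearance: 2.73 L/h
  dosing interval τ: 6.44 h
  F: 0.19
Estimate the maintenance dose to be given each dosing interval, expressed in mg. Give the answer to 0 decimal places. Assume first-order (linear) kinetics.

655 mg

At steady state, F × (Dose/τ) = Css × CL.
Dose = Css × CL × τ / F = 7.08 × 2.730 × 6.44 / 0.19 = 655.1 mg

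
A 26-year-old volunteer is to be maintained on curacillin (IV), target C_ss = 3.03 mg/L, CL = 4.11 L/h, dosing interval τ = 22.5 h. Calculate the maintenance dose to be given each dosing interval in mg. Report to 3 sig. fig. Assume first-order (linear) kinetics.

At steady state, Dose/τ = Css × CL.
Dose = Css × CL × τ = 3.03 × 4.110 × 22.5 = 280.2 mg

280 mg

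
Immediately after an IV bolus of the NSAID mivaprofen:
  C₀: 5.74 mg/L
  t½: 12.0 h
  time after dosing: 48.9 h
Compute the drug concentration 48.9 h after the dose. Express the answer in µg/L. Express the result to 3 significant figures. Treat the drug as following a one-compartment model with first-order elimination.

341 µg/L

k = ln2 / t½ = 0.693147 / 12.0 = 0.05776 h⁻¹
C = C₀ · e^(−k·t) = 5.740 × e^(−0.05776 × 48.9)
  = 5.740 × 0.05934 = 0.3406 mg/L
Convert: 0.3406 mg/L × 1000 = 340.6 µg/L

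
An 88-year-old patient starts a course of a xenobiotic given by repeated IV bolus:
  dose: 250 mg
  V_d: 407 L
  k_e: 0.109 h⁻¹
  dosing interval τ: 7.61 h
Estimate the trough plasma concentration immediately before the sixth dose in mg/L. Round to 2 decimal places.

C₀ per dose = Dose / Vd = 250 / 407 = 0.6143 mg/L
Fraction remaining after one interval: r = e^(−kτ) = e^(−0.1090 × 7.61) = 0.4363
Before dose 6, 5 doses have been given (aged 1τ, 2τ, 3τ, 4τ, 5τ).
C_trough = C₀ × (r + r² + … + r^5) = C₀ × r(1−r^5)/(1−r)
        = 0.6143 × 0.4363 × (1 − 0.01581) / (1 − 0.4363) = 0.4679 mg/L

0.47 mg/L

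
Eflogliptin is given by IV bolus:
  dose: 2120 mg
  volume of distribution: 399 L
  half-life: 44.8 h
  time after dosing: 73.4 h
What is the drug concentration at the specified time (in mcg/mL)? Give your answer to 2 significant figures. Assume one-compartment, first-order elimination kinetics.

1.7 mcg/mL

C₀ = Dose / Vd = 2120 / 399 = 5.313 mg/L
k = ln2 / t½ = 0.693147 / 44.8 = 0.01547 h⁻¹
C = C₀ · e^(−k·t) = 5.313 × e^(−0.01547 × 73.4)
  = 5.313 × 0.3213 = 1.707 mg/L
(1.707 mg/L = 1.707 mcg/mL)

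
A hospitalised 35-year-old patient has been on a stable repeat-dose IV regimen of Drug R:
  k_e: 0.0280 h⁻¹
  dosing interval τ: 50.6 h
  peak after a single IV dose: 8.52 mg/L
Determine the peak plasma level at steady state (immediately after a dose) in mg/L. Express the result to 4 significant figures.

11.25 mg/L

e^(−kτ) = e^(−0.02800 × 50.6) = 0.2425
Accumulation ratio R = 1 / (1 − e^(−kτ)) = 1 / (1 − 0.2425) = 1.320
Steady-state peak = C₀ × R = 8.52 × 1.320 = 11.25 mg/L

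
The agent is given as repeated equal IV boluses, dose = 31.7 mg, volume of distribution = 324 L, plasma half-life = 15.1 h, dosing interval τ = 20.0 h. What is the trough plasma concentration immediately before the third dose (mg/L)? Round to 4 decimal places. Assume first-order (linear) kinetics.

0.0547 mg/L

C₀ per dose = Dose / Vd = 31.7 / 324 = 0.09784 mg/L
k = ln2 / t½ = 0.693147 / 15.1 = 0.04590 h⁻¹
Fraction remaining after one interval: r = e^(−kτ) = e^(−0.04590 × 20.0) = 0.3993
Before dose 3, 2 doses have been given (aged 1τ, 2τ).
C_trough = C₀ × (r + r²) = 0.09784 × (0.3993 + 0.1594) = 0.05466 mg/L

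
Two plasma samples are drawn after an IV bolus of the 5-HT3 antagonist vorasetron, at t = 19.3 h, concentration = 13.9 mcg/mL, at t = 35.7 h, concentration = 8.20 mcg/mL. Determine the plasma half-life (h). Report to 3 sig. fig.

21.5 h

k = ln(C₁/C₂) / (t₂ − t₁) = ln(13.9/8.20) / (35.7 − 19.3)
  = 0.5278 / 16.40 = 0.03218 h⁻¹
t½ = ln2 / k = 0.693147 / 0.03218 = 21.54 h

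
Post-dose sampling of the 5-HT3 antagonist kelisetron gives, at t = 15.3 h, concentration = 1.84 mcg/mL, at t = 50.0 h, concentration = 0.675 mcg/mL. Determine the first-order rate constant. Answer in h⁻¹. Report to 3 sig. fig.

k = ln(C₁/C₂) / (t₂ − t₁) = ln(1.84/0.675) / (50.0 − 15.3)
  = 1.003 / 34.70 = 0.02890 h⁻¹

0.0289 h⁻¹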